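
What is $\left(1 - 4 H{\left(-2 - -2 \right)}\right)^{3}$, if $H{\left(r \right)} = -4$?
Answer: $4913$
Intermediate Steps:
$\left(1 - 4 H{\left(-2 - -2 \right)}\right)^{3} = \left(1 - -16\right)^{3} = \left(1 + 16\right)^{3} = 17^{3} = 4913$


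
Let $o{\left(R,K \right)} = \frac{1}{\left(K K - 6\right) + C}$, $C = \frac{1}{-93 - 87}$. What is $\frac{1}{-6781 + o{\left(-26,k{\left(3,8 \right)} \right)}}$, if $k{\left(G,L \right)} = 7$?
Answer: $- \frac{7739}{52477979} \approx -0.00014747$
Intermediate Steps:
$C = - \frac{1}{180}$ ($C = \frac{1}{-180} = - \frac{1}{180} \approx -0.0055556$)
$o{\left(R,K \right)} = \frac{1}{- \frac{1081}{180} + K^{2}}$ ($o{\left(R,K \right)} = \frac{1}{\left(K K - 6\right) - \frac{1}{180}} = \frac{1}{\left(K^{2} - 6\right) - \frac{1}{180}} = \frac{1}{\left(-6 + K^{2}\right) - \frac{1}{180}} = \frac{1}{- \frac{1081}{180} + K^{2}}$)
$\frac{1}{-6781 + o{\left(-26,k{\left(3,8 \right)} \right)}} = \frac{1}{-6781 + \frac{180}{-1081 + 180 \cdot 7^{2}}} = \frac{1}{-6781 + \frac{180}{-1081 + 180 \cdot 49}} = \frac{1}{-6781 + \frac{180}{-1081 + 8820}} = \frac{1}{-6781 + \frac{180}{7739}} = \frac{1}{- \frac{52477979}{7739}} = - \frac{7739}{52477979}$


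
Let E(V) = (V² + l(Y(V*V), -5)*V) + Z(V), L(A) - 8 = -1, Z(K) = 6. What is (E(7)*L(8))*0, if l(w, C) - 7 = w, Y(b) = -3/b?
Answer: 0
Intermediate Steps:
l(w, C) = 7 + w
L(A) = 7 (L(A) = 8 - 1 = 7)
E(V) = 6 + V² + V*(7 - 3/V²) (E(V) = (V² + (7 - 3/V²)*V) + 6 = (V² + V*(7 - 3/V²)) + 6 = 6 + V² + V*(7 - 3/V²))
(E(7)*L(8))*0 = ((6 + 7² - 3/7 + 7*7)*7)*0 = ((6 + 49 - 3*⅐ + 49)*7)*0 = ((6 + 49 - 3/7 + 49)*7)*0 = ((725/7)*7)*0 = 725*0 = 0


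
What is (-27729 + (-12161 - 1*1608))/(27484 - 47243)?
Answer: 41498/19759 ≈ 2.1002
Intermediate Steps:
(-27729 + (-12161 - 1*1608))/(27484 - 47243) = (-27729 + (-12161 - 1608))/(-19759) = (-27729 - 13769)*(-1/19759) = -41498*(-1/19759) = 41498/19759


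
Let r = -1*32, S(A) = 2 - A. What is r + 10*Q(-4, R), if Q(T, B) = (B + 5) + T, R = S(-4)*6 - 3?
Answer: 308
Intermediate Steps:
R = 33 (R = (2 - 1*(-4))*6 - 3 = (2 + 4)*6 - 3 = 6*6 - 3 = 36 - 3 = 33)
Q(T, B) = 5 + B + T (Q(T, B) = (5 + B) + T = 5 + B + T)
r = -32
r + 10*Q(-4, R) = -32 + 10*(5 + 33 - 4) = -32 + 10*34 = -32 + 340 = 308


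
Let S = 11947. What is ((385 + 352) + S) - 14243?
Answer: -1559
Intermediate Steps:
((385 + 352) + S) - 14243 = ((385 + 352) + 11947) - 14243 = (737 + 11947) - 14243 = 12684 - 14243 = -1559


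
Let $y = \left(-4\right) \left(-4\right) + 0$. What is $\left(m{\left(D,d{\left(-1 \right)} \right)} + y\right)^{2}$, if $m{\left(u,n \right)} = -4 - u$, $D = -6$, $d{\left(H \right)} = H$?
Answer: $324$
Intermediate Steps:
$y = 16$ ($y = 16 + 0 = 16$)
$\left(m{\left(D,d{\left(-1 \right)} \right)} + y\right)^{2} = \left(\left(-4 - -6\right) + 16\right)^{2} = \left(\left(-4 + 6\right) + 16\right)^{2} = \left(2 + 16\right)^{2} = 18^{2} = 324$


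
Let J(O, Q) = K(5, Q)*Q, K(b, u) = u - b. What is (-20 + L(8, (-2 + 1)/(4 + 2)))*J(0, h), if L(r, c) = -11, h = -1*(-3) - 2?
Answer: 124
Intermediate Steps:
h = 1 (h = 3 - 2 = 1)
J(O, Q) = Q*(-5 + Q) (J(O, Q) = (Q - 1*5)*Q = (Q - 5)*Q = (-5 + Q)*Q = Q*(-5 + Q))
(-20 + L(8, (-2 + 1)/(4 + 2)))*J(0, h) = (-20 - 11)*(1*(-5 + 1)) = -31*(-4) = 124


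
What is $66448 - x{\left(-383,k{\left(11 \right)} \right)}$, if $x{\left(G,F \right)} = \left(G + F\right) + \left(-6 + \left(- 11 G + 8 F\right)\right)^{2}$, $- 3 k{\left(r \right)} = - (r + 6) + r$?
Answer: $-17766900$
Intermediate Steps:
$k{\left(r \right)} = 2$ ($k{\left(r \right)} = - \frac{- (r + 6) + r}{3} = - \frac{- (6 + r) + r}{3} = - \frac{\left(-6 - r\right) + r}{3} = \left(- \frac{1}{3}\right) \left(-6\right) = 2$)
$x{\left(G,F \right)} = F + G + \left(-6 - 11 G + 8 F\right)^{2}$ ($x{\left(G,F \right)} = \left(F + G\right) + \left(-6 - 11 G + 8 F\right)^{2} = F + G + \left(-6 - 11 G + 8 F\right)^{2}$)
$66448 - x{\left(-383,k{\left(11 \right)} \right)} = 66448 - \left(2 - 383 + \left(6 - 16 + 11 \left(-383\right)\right)^{2}\right) = 66448 - \left(2 - 383 + \left(6 - 16 - 4213\right)^{2}\right) = 66448 - \left(2 - 383 + \left(-4223\right)^{2}\right) = 66448 - \left(2 - 383 + 17833729\right) = 66448 - 17833348 = -17766900$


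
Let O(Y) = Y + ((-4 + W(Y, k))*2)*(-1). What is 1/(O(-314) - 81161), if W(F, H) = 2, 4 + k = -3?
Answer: -1/81471 ≈ -1.2274e-5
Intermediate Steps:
k = -7 (k = -4 - 3 = -7)
O(Y) = 4 + Y (O(Y) = Y + ((-4 + 2)*2)*(-1) = Y - 2*2*(-1) = Y - 4*(-1) = Y + 4 = 4 + Y)
1/(O(-314) - 81161) = 1/((4 - 314) - 81161) = 1/(-310 - 81161) = 1/(-81471) = -1/81471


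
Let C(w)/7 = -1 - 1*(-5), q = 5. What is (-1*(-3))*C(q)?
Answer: 84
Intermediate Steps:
C(w) = 28 (C(w) = 7*(-1 - 1*(-5)) = 7*(-1 + 5) = 7*4 = 28)
(-1*(-3))*C(q) = -1*(-3)*28 = 3*28 = 84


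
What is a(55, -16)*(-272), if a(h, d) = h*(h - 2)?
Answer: -792880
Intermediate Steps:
a(h, d) = h*(-2 + h)
a(55, -16)*(-272) = (55*(-2 + 55))*(-272) = (55*53)*(-272) = 2915*(-272) = -792880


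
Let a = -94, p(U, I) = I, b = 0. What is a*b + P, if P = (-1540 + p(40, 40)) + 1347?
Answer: -153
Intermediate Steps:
P = -153 (P = (-1540 + 40) + 1347 = -1500 + 1347 = -153)
a*b + P = -94*0 - 153 = 0 - 153 = -153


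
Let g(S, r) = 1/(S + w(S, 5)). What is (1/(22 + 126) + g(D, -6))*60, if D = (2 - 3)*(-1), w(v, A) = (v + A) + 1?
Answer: 585/74 ≈ 7.9054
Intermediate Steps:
w(v, A) = 1 + A + v (w(v, A) = (A + v) + 1 = 1 + A + v)
D = 1 (D = -1*(-1) = 1)
g(S, r) = 1/(6 + 2*S) (g(S, r) = 1/(S + (1 + 5 + S)) = 1/(S + (6 + S)) = 1/(6 + 2*S))
(1/(22 + 126) + g(D, -6))*60 = (1/(22 + 126) + 1/(2*(3 + 1)))*60 = (1/148 + (½)/4)*60 = (1/148 + (½)*(¼))*60 = (1/148 + ⅛)*60 = (39/296)*60 = 585/74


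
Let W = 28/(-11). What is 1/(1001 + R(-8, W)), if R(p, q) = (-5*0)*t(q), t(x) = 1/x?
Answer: 1/1001 ≈ 0.00099900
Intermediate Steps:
W = -28/11 (W = 28*(-1/11) = -28/11 ≈ -2.5455)
R(p, q) = 0 (R(p, q) = (-5*0)/q = 0/q = 0)
1/(1001 + R(-8, W)) = 1/(1001 + 0) = 1/1001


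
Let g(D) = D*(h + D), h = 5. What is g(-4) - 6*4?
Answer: -28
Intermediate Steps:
g(D) = D*(5 + D)
g(-4) - 6*4 = -4*(5 - 4) - 6*4 = -4*1 - 24 = -4 - 24 = -28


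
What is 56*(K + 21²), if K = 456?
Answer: 50232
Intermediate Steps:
56*(K + 21²) = 56*(456 + 21²) = 56*(456 + 441) = 56*897 = 50232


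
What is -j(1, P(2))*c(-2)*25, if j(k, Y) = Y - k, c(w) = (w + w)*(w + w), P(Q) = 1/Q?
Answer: 200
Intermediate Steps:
c(w) = 4*w² (c(w) = (2*w)*(2*w) = 4*w²)
-j(1, P(2))*c(-2)*25 = -(1/2 - 1*1)*(4*(-2)²)*25 = -(½ - 1)*(4*4)*25 = -(-½*16)*25 = -(-8)*25 = -1*(-200) = 200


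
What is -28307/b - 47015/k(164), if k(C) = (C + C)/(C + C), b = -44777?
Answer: -2105162348/44777 ≈ -47014.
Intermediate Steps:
k(C) = 1 (k(C) = (2*C)/((2*C)) = (2*C)*(1/(2*C)) = 1)
-28307/b - 47015/k(164) = -28307/(-44777) - 47015/1 = -28307*(-1/44777) - 47015*1 = 28307/44777 - 47015 = -2105162348/44777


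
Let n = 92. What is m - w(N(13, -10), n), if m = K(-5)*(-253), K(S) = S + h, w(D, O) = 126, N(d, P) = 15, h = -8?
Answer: 3163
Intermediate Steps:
K(S) = -8 + S (K(S) = S - 8 = -8 + S)
m = 3289 (m = (-8 - 5)*(-253) = -13*(-253) = 3289)
m - w(N(13, -10), n) = 3289 - 1*126 = 3289 - 126 = 3163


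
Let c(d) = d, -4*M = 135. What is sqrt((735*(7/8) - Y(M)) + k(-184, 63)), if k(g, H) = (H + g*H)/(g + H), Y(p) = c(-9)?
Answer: 13*sqrt(8562)/44 ≈ 27.339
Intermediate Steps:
M = -135/4 (M = -1/4*135 = -135/4 ≈ -33.750)
Y(p) = -9
k(g, H) = (H + H*g)/(H + g)
sqrt((735*(7/8) - Y(M)) + k(-184, 63)) = sqrt((735*(7/8) - 1*(-9)) + 63*(1 - 184)/(63 - 184)) = sqrt((735*(7*(1/8)) + 9) + 63*(-183)/(-121)) = sqrt((735*(7/8) + 9) + 63*(-1/121)*(-183)) = sqrt((5145/8 + 9) + 11529/121) = sqrt(5217/8 + 11529/121) = sqrt(723489/968) = 13*sqrt(8562)/44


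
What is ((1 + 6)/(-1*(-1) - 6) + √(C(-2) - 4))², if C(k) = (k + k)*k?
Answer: 9/25 ≈ 0.36000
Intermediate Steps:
C(k) = 2*k² (C(k) = (2*k)*k = 2*k²)
((1 + 6)/(-1*(-1) - 6) + √(C(-2) - 4))² = ((1 + 6)/(-1*(-1) - 6) + √(2*(-2)² - 4))² = (7/(1 - 6) + √(2*4 - 4))² = (7/(-5) + √(8 - 4))² = (7*(-⅕) + √4)² = (-7/5 + 2)² = (⅗)² = 9/25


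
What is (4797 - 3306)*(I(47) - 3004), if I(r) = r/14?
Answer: -8947917/2 ≈ -4.4740e+6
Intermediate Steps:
I(r) = r/14 (I(r) = r*(1/14) = r/14)
(4797 - 3306)*(I(47) - 3004) = (4797 - 3306)*((1/14)*47 - 3004) = 1491*(47/14 - 3004) = 1491*(-42009/14) = -8947917/2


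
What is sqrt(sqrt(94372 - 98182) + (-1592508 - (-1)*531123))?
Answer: sqrt(-1061385 + I*sqrt(3810)) ≈ 0.03 + 1030.2*I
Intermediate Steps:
sqrt(sqrt(94372 - 98182) + (-1592508 - (-1)*531123)) = sqrt(sqrt(-3810) + (-1592508 - 1*(-531123))) = sqrt(I*sqrt(3810) + (-1592508 + 531123)) = sqrt(I*sqrt(3810) - 1061385) = sqrt(-1061385 + I*sqrt(3810))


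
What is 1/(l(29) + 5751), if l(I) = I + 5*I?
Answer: 1/5925 ≈ 0.00016878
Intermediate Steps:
l(I) = 6*I
1/(l(29) + 5751) = 1/(6*29 + 5751) = 1/(174 + 5751) = 1/5925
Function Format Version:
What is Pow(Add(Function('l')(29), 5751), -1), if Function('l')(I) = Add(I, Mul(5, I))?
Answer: Rational(1, 5925) ≈ 0.00016878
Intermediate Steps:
Function('l')(I) = Mul(6, I)
Pow(Add(Function('l')(29), 5751), -1) = Pow(Add(Mul(6, 29), 5751), -1) = Pow(Add(174, 5751), -1) = Pow(5925, -1) = Rational(1, 5925)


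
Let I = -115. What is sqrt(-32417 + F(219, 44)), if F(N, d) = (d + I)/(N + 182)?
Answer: 2*I*sqrt(1303178622)/401 ≈ 180.05*I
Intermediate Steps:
F(N, d) = (-115 + d)/(182 + N) (F(N, d) = (d - 115)/(N + 182) = (-115 + d)/(182 + N))
sqrt(-32417 + F(219, 44)) = sqrt(-32417 + (-115 + 44)/(182 + 219)) = sqrt(-32417 - 71/401) = sqrt(-12999288/401) = 2*I*sqrt(1303178622)/401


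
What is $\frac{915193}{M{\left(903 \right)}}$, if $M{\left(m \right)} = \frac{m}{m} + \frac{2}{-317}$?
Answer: $\frac{290116181}{315} \approx 9.21 \cdot 10^{5}$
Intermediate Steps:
$M{\left(m \right)} = \frac{315}{317}$ ($M{\left(m \right)} = 1 + 2 \left(- \frac{1}{317}\right) = 1 - \frac{2}{317} = \frac{315}{317}$)
$\frac{915193}{M{\left(903 \right)}} = \frac{915193}{\frac{315}{317}} = 915193 \cdot \frac{317}{315} = \frac{290116181}{315}$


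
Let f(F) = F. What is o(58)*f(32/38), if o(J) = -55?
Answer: -880/19 ≈ -46.316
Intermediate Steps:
o(58)*f(32/38) = -1760/38 = -55*16/19 = -880/19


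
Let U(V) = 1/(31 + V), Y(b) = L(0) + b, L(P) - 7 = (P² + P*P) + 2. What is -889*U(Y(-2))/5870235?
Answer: -127/31866990 ≈ -3.9853e-6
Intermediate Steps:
L(P) = 9 + 2*P² (L(P) = 7 + ((P² + P*P) + 2) = 7 + ((P² + P²) + 2) = 7 + (2*P² + 2) = 7 + (2 + 2*P²) = 9 + 2*P²)
Y(b) = 9 + b (Y(b) = (9 + 2*0²) + b = (9 + 2*0) + b = (9 + 0) + b = 9 + b)
-889*U(Y(-2))/5870235 = -889/(31 + (9 - 2))/5870235 = -889/(31 + 7)*(1/5870235) = -889/38*(1/5870235) = -889*1/38*(1/5870235) = -889/38*1/5870235 = -127/31866990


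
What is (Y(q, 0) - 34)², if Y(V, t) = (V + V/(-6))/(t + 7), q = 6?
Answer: 54289/49 ≈ 1107.9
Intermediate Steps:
Y(V, t) = 5*V/(6*(7 + t)) (Y(V, t) = (V + V*(-⅙))/(7 + t) = (V - V/6)/(7 + t) = (5*V/6)/(7 + t) = 5*V/(6*(7 + t)))
(Y(q, 0) - 34)² = ((⅚)*6/(7 + 0) - 34)² = ((⅚)*6/7 - 34)² = ((⅚)*6*(⅐) - 34)² = (5/7 - 34)² = (-233/7)² = 54289/49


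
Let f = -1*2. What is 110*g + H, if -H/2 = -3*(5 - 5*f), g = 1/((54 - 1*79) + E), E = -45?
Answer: 619/7 ≈ 88.429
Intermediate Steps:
f = -2
g = -1/70 (g = 1/((54 - 1*79) - 45) = 1/((54 - 79) - 45) = 1/(-25 - 45) = 1/(-70) = -1/70 ≈ -0.014286)
H = 90 (H = -(-6)*(5 - 5*(-2)) = -(-6)*(5 + 10) = -(-6)*15 = -2*(-45) = 90)
110*g + H = 110*(-1/70) + 90 = -11/7 + 90 = 619/7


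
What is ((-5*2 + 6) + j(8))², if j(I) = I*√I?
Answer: 528 - 128*√2 ≈ 346.98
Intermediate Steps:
j(I) = I^(3/2)
((-5*2 + 6) + j(8))² = ((-5*2 + 6) + 8^(3/2))² = ((-10 + 6) + 16*√2)² = (-4 + 16*√2)²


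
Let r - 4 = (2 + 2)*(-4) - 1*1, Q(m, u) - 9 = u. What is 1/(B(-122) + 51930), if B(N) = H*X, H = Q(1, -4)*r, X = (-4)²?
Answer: 1/50890 ≈ 1.9650e-5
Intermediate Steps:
Q(m, u) = 9 + u
r = -13 (r = 4 + ((2 + 2)*(-4) - 1*1) = 4 + (4*(-4) - 1) = 4 + (-16 - 1) = 4 - 17 = -13)
X = 16
H = -65 (H = (9 - 4)*(-13) = 5*(-13) = -65)
B(N) = -1040 (B(N) = -65*16 = -1040)
1/(B(-122) + 51930) = 1/(-1040 + 51930) = 1/50890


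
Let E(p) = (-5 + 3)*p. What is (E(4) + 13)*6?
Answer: 30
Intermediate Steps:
E(p) = -2*p
(E(4) + 13)*6 = (-2*4 + 13)*6 = (-8 + 13)*6 = 5*6 = 30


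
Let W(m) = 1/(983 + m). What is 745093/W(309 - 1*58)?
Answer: 919444762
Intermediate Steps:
745093/W(309 - 1*58) = 745093/(1/(983 + (309 - 1*58))) = 745093/(1/(983 + (309 - 58))) = 745093/(1/(983 + 251)) = 745093/(1/1234) = 745093*1234 = 919444762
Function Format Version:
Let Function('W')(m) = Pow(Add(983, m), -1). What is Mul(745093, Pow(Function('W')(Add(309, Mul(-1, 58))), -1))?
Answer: 919444762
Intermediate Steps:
Mul(745093, Pow(Function('W')(Add(309, Mul(-1, 58))), -1)) = Mul(745093, Pow(Pow(Add(983, Add(309, Mul(-1, 58))), -1), -1)) = Mul(745093, Pow(Pow(Add(983, Add(309, -58)), -1), -1)) = Mul(745093, Pow(Pow(Add(983, 251), -1), -1)) = Mul(745093, Pow(Pow(1234, -1), -1)) = Mul(745093, Pow(Rational(1, 1234), -1)) = Mul(745093, 1234) = 919444762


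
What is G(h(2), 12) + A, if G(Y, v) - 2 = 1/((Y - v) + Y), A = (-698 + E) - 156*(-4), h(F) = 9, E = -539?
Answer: -3665/6 ≈ -610.83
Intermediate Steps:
A = -613 (A = (-698 - 539) - 156*(-4) = -1237 + 624 = -613)
G(Y, v) = 2 + 1/(-v + 2*Y) (G(Y, v) = 2 + 1/((Y - v) + Y) = 2 + 1/(-v + 2*Y))
G(h(2), 12) + A = (1 - 2*12 + 4*9)/(-1*12 + 2*9) - 613 = (1 - 24 + 36)/(-12 + 18) - 613 = 13/6 - 613 = -3665/6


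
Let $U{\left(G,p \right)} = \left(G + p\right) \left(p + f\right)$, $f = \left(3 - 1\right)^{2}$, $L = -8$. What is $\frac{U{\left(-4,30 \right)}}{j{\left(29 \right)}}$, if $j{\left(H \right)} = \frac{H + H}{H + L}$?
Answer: $\frac{9282}{29} \approx 320.07$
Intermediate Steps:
$f = 4$ ($f = 2^{2} = 4$)
$j{\left(H \right)} = \frac{2 H}{-8 + H}$ ($j{\left(H \right)} = \frac{H + H}{H - 8} = \frac{2 H}{-8 + H}$)
$U{\left(G,p \right)} = \left(4 + p\right) \left(G + p\right)$ ($U{\left(G,p \right)} = \left(G + p\right) \left(p + 4\right) = \left(G + p\right) \left(4 + p\right) = \left(4 + p\right) \left(G + p\right)$)
$\frac{U{\left(-4,30 \right)}}{j{\left(29 \right)}} = \frac{30^{2} + 4 \left(-4\right) + 4 \cdot 30 - 120}{2 \cdot 29 \frac{1}{-8 + 29}} = \frac{900 - 16 + 120 - 120}{2 \cdot 29 \cdot \frac{1}{21}} = \frac{884}{2 \cdot 29 \cdot \frac{1}{21}} = \frac{884}{\frac{58}{21}} = 884 \cdot \frac{21}{58} = \frac{9282}{29}$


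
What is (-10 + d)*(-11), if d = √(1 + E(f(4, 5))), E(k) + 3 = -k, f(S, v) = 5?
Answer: 110 - 11*I*√7 ≈ 110.0 - 29.103*I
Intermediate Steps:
E(k) = -3 - k
d = I*√7 (d = √(1 + (-3 - 1*5)) = √(1 + (-3 - 5)) = √(1 - 8) = √(-7) = I*√7 ≈ 2.6458*I)
(-10 + d)*(-11) = (-10 + I*√7)*(-11) = 110 - 11*I*√7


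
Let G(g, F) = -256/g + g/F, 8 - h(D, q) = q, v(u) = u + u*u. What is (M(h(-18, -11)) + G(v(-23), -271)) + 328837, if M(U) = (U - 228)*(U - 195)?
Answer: 25067909917/68563 ≈ 3.6562e+5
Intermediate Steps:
v(u) = u + u²
h(D, q) = 8 - q
M(U) = (-228 + U)*(-195 + U)
(M(h(-18, -11)) + G(v(-23), -271)) + 328837 = ((44460 + (8 - 1*(-11))² - 423*(8 - 1*(-11))) + (-256*(-1/(23*(1 - 23))) - 23*(1 - 23)/(-271))) + 328837 = ((44460 + (8 + 11)² - 423*(8 + 11)) + (-256/((-23*(-22))) - 23*(-22)*(-1/271))) + 328837 = ((44460 + 19² - 423*19) + (-256/506 + 506*(-1/271))) + 328837 = ((44460 + 361 - 8037) + (-256*1/506 - 506/271)) + 328837 = (36784 + (-128/253 - 506/271)) + 328837 = (36784 - 162706/68563) + 328837 = 2521858686/68563 + 328837 = 25067909917/68563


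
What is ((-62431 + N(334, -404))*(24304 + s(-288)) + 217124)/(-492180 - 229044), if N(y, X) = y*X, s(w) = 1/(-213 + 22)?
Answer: 916148577437/137753784 ≈ 6650.6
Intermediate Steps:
s(w) = -1/191 (s(w) = 1/(-191) = -1/191)
N(y, X) = X*y
((-62431 + N(334, -404))*(24304 + s(-288)) + 217124)/(-492180 - 229044) = ((-62431 - 404*334)*(24304 - 1/191) + 217124)/(-492180 - 229044) = ((-62431 - 134936)*(4642063/191) + 217124)/(-721224) = (-197367*4642063/191 + 217124)*(-1/721224) = (-916190048121/191 + 217124)*(-1/721224) = -916148577437/191*(-1/721224) = 916148577437/137753784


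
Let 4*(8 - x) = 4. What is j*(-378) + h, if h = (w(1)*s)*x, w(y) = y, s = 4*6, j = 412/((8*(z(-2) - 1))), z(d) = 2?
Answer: -19299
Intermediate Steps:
x = 7 (x = 8 - ¼*4 = 8 - 1 = 7)
j = 103/2 (j = 412/((8*(2 - 1))) = 412/((8*1)) = 412/8 = 412*(⅛) = 103/2 ≈ 51.500)
s = 24
h = 168 (h = (1*24)*7 = 24*7 = 168)
j*(-378) + h = (103/2)*(-378) + 168 = -19467 + 168 = -19299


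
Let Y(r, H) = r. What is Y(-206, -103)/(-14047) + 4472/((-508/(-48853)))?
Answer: 767214211900/1783969 ≈ 4.3006e+5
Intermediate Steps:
Y(-206, -103)/(-14047) + 4472/((-508/(-48853))) = -206/(-14047) + 4472/((-508/(-48853))) = -206*(-1/14047) + 4472/((-508*(-1/48853))) = 206/14047 + 4472/(508/48853) = 206/14047 + 4472*(48853/508) = 206/14047 + 54617654/127 = 767214211900/1783969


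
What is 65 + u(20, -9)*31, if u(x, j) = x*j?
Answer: -5515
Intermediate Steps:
u(x, j) = j*x
65 + u(20, -9)*31 = 65 - 9*20*31 = 65 - 180*31 = 65 - 5580 = -5515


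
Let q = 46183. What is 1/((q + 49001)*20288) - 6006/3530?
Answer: -5799072253211/3408379130880 ≈ -1.7014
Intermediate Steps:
1/((q + 49001)*20288) - 6006/3530 = 1/((46183 + 49001)*20288) - 6006/3530 = (1/20288)/95184 - 6006*1/3530 = (1/95184)*(1/20288) - 3003/1765 = 1/1931092992 - 3003/1765 = -5799072253211/3408379130880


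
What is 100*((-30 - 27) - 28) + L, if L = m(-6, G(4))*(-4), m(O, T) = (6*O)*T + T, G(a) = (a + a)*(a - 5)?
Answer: -9620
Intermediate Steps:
G(a) = 2*a*(-5 + a) (G(a) = (2*a)*(-5 + a) = 2*a*(-5 + a))
m(O, T) = T + 6*O*T (m(O, T) = 6*O*T + T = T + 6*O*T)
L = -1120 (L = ((2*4*(-5 + 4))*(1 + 6*(-6)))*(-4) = ((2*4*(-1))*(1 - 36))*(-4) = -8*(-35)*(-4) = 280*(-4) = -1120)
100*((-30 - 27) - 28) + L = 100*((-30 - 27) - 28) - 1120 = 100*(-57 - 28) - 1120 = 100*(-85) - 1120 = -8500 - 1120 = -9620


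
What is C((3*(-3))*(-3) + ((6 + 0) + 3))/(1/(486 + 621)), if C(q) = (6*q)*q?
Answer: 8608032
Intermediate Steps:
C(q) = 6*q**2
C((3*(-3))*(-3) + ((6 + 0) + 3))/(1/(486 + 621)) = (6*((3*(-3))*(-3) + ((6 + 0) + 3))**2)/(1/(486 + 621)) = (6*(-9*(-3) + (6 + 3))**2)/(1/1107) = (6*(27 + 9)**2)/(1/1107) = (6*36**2)*1107 = (6*1296)*1107 = 7776*1107 = 8608032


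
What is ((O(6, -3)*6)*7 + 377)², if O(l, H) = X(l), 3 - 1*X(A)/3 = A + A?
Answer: 573049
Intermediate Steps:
X(A) = 9 - 6*A (X(A) = 9 - 3*(A + A) = 9 - 6*A)
O(l, H) = 9 - 6*l
((O(6, -3)*6)*7 + 377)² = (((9 - 6*6)*6)*7 + 377)² = (((9 - 36)*6)*7 + 377)² = (-27*6*7 + 377)² = (-162*7 + 377)² = (-1134 + 377)² = (-757)² = 573049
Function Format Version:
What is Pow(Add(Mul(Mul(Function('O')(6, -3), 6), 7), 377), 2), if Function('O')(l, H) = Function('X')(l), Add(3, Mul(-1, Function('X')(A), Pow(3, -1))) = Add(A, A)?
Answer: 573049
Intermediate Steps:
Function('X')(A) = Add(9, Mul(-6, A)) (Function('X')(A) = Add(9, Mul(-3, Add(A, A))) = Add(9, Mul(-3, Mul(2, A))) = Add(9, Mul(-6, A)))
Function('O')(l, H) = Add(9, Mul(-6, l))
Pow(Add(Mul(Mul(Function('O')(6, -3), 6), 7), 377), 2) = Pow(Add(Mul(Mul(Add(9, Mul(-6, 6)), 6), 7), 377), 2) = Pow(Add(Mul(Mul(Add(9, -36), 6), 7), 377), 2) = Pow(Add(Mul(Mul(-27, 6), 7), 377), 2) = Pow(Add(Mul(-162, 7), 377), 2) = Pow(Add(-1134, 377), 2) = Pow(-757, 2) = 573049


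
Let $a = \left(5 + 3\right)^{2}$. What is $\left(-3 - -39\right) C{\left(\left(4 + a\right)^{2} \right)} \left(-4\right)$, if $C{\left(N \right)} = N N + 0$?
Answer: $-3078918144$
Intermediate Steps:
$a = 64$ ($a = 8^{2} = 64$)
$C{\left(N \right)} = N^{2}$ ($C{\left(N \right)} = N^{2} + 0 = N^{2}$)
$\left(-3 - -39\right) C{\left(\left(4 + a\right)^{2} \right)} \left(-4\right) = \left(-3 - -39\right) \left(\left(4 + 64\right)^{2}\right)^{2} \left(-4\right) = \left(-3 + 39\right) \left(68^{2}\right)^{2} \left(-4\right) = 36 \cdot 4624^{2} \left(-4\right) = 36 \cdot 21381376 \left(-4\right) = 36 \left(-85525504\right) = -3078918144$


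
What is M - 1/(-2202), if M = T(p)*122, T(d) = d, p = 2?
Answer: 537289/2202 ≈ 244.00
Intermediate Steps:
M = 244 (M = 2*122 = 244)
M - 1/(-2202) = 244 - 1/(-2202) = 244 - 1*(-1/2202) = 244 + 1/2202 = 537289/2202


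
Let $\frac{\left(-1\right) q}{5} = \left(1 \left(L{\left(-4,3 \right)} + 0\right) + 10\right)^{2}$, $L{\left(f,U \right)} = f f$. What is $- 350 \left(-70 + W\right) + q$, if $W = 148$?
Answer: $-30680$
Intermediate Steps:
$L{\left(f,U \right)} = f^{2}$
$q = -3380$ ($q = - 5 \left(1 \left(\left(-4\right)^{2} + 0\right) + 10\right)^{2} = - 5 \left(1 \left(16 + 0\right) + 10\right)^{2} = - 5 \left(1 \cdot 16 + 10\right)^{2} = - 5 \left(16 + 10\right)^{2} = - 5 \cdot 26^{2} = \left(-5\right) 676 = -3380$)
$- 350 \left(-70 + W\right) + q = - 350 \left(-70 + 148\right) - 3380 = \left(-350\right) 78 - 3380 = -27300 - 3380 = -30680$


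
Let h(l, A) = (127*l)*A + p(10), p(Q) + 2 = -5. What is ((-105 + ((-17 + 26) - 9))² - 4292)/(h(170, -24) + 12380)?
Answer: -6733/505787 ≈ -0.013312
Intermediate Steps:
p(Q) = -7 (p(Q) = -2 - 5 = -7)
h(l, A) = -7 + 127*A*l (h(l, A) = (127*l)*A - 7 = 127*A*l - 7 = -7 + 127*A*l)
((-105 + ((-17 + 26) - 9))² - 4292)/(h(170, -24) + 12380) = ((-105 + ((-17 + 26) - 9))² - 4292)/((-7 + 127*(-24)*170) + 12380) = ((-105 + (9 - 9))² - 4292)/((-7 - 518160) + 12380) = ((-105 + 0)² - 4292)/(-518167 + 12380) = ((-105)² - 4292)/(-505787) = (11025 - 4292)*(-1/505787) = 6733*(-1/505787) = -6733/505787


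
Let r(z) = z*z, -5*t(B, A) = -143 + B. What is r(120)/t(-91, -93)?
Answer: 4000/13 ≈ 307.69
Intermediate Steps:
t(B, A) = 143/5 - B/5 (t(B, A) = -(-143 + B)/5 = 143/5 - B/5)
r(z) = z²
r(120)/t(-91, -93) = 120²/(143/5 - ⅕*(-91)) = 14400/(143/5 + 91/5) = 14400/(234/5) = 14400*(5/234) = 4000/13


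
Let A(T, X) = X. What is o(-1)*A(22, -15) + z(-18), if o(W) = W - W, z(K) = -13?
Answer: -13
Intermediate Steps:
o(W) = 0
o(-1)*A(22, -15) + z(-18) = 0*(-15) - 13 = 0 - 13 = -13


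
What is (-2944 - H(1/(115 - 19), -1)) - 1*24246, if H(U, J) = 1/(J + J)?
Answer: -54379/2 ≈ -27190.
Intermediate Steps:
H(U, J) = 1/(2*J)
(-2944 - H(1/(115 - 19), -1)) - 1*24246 = (-2944 - 1/(2*(-1))) - 1*24246 = (-2944 - (-1)/2) - 24246 = (-2944 - 1*(-½)) - 24246 = (-2944 + ½) - 24246 = -5887/2 - 24246 = -54379/2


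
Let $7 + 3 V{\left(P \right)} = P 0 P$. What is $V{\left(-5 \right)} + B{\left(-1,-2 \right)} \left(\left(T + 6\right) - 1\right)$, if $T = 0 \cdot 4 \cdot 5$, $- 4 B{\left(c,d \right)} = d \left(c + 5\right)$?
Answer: $\frac{23}{3} \approx 7.6667$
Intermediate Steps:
$B{\left(c,d \right)} = - \frac{d \left(5 + c\right)}{4}$ ($B{\left(c,d \right)} = - \frac{d \left(c + 5\right)}{4} = - \frac{d \left(5 + c\right)}{4}$)
$V{\left(P \right)} = - \frac{7}{3}$ ($V{\left(P \right)} = - \frac{7}{3} + \frac{P 0 P}{3} = - \frac{7}{3} + \frac{0 P}{3} = - \frac{7}{3} + \frac{1}{3} \cdot 0 = - \frac{7}{3} + 0 = - \frac{7}{3}$)
$T = 0$ ($T = 0 \cdot 5 = 0$)
$V{\left(-5 \right)} + B{\left(-1,-2 \right)} \left(\left(T + 6\right) - 1\right) = - \frac{7}{3} + \left(- \frac{1}{4}\right) \left(-2\right) \left(5 - 1\right) \left(\left(0 + 6\right) - 1\right) = - \frac{7}{3} + \left(- \frac{1}{4}\right) \left(-2\right) 4 \left(6 - 1\right) = - \frac{7}{3} + 2 \cdot 5 = - \frac{7}{3} + 10 = \frac{23}{3}$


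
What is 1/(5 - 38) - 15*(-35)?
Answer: 17324/33 ≈ 524.97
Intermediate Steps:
1/(5 - 38) - 15*(-35) = 1/(-33) + 525 = -1/33 + 525 = 17324/33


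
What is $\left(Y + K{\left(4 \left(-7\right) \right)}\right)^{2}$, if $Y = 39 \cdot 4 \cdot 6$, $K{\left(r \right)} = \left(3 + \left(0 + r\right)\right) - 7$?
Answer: $817216$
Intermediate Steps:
$K{\left(r \right)} = -4 + r$ ($K{\left(r \right)} = \left(3 + r\right) - 7 = -4 + r$)
$Y = 936$ ($Y = 39 \cdot 24 = 936$)
$\left(Y + K{\left(4 \left(-7\right) \right)}\right)^{2} = \left(936 + \left(-4 + 4 \left(-7\right)\right)\right)^{2} = \left(936 - 32\right)^{2} = 904^{2} = 817216$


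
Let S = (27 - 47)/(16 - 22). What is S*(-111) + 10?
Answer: -360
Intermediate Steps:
S = 10/3 (S = -20/(-6) = -20*(-1/6) = 10/3 ≈ 3.3333)
S*(-111) + 10 = (10/3)*(-111) + 10 = -370 + 10 = -360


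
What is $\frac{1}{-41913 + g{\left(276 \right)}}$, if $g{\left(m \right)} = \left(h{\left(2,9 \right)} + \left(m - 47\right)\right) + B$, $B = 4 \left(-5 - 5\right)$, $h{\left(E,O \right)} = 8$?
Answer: $- \frac{1}{41716} \approx -2.3972 \cdot 10^{-5}$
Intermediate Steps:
$B = -40$ ($B = 4 \left(-10\right) = -40$)
$g{\left(m \right)} = -79 + m$ ($g{\left(m \right)} = \left(8 + \left(m - 47\right)\right) - 40 = \left(8 + \left(-47 + m\right)\right) - 40 = \left(-39 + m\right) - 40 = -79 + m$)
$\frac{1}{-41913 + g{\left(276 \right)}} = \frac{1}{-41913 + \left(-79 + 276\right)} = \frac{1}{-41913 + 197} = \frac{1}{-41716} = - \frac{1}{41716}$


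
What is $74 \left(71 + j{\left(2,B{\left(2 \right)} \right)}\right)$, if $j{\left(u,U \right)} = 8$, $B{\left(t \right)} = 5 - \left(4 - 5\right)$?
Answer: $5846$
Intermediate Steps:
$B{\left(t \right)} = 6$ ($B{\left(t \right)} = 5 - \left(4 - 5\right) = 5 - -1 = 5 + 1 = 6$)
$74 \left(71 + j{\left(2,B{\left(2 \right)} \right)}\right) = 74 \left(71 + 8\right) = 74 \cdot 79 = 5846$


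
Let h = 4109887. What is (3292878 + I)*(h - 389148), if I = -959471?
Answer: 8681998427773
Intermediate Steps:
(3292878 + I)*(h - 389148) = (3292878 - 959471)*(4109887 - 389148) = 2333407*3720739 = 8681998427773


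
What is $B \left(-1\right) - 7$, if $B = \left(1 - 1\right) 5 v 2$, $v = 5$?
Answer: $-7$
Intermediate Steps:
$B = 0$ ($B = \left(1 - 1\right) 5 \cdot 5 \cdot 2 = 0 \cdot 25 \cdot 2 = 0 \cdot 50 = 0$)
$B \left(-1\right) - 7 = 0 \left(-1\right) - 7 = 0 - 7 = -7$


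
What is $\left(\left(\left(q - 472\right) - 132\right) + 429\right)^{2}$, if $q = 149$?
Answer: $676$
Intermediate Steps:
$\left(\left(\left(q - 472\right) - 132\right) + 429\right)^{2} = \left(\left(\left(149 - 472\right) - 132\right) + 429\right)^{2} = \left(\left(-323 - 132\right) + 429\right)^{2} = \left(-455 + 429\right)^{2} = \left(-26\right)^{2} = 676$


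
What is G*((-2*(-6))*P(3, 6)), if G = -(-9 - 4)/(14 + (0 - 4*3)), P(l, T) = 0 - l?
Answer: -234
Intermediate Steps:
P(l, T) = -l
G = 13/2 (G = -(-13)/(14 + (0 - 12)) = -(-13)/(14 - 12) = -(-13)/2 = -1*(-13/2) = 13/2 ≈ 6.5000)
G*((-2*(-6))*P(3, 6)) = 13*((-2*(-6))*(-1*3))/2 = 13*(12*(-3))/2 = (13/2)*(-36) = -234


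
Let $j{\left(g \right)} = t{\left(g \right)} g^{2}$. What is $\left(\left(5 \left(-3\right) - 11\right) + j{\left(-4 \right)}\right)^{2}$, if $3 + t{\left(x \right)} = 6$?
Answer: $484$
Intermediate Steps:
$t{\left(x \right)} = 3$ ($t{\left(x \right)} = -3 + 6 = 3$)
$j{\left(g \right)} = 3 g^{2}$
$\left(\left(5 \left(-3\right) - 11\right) + j{\left(-4 \right)}\right)^{2} = \left(\left(5 \left(-3\right) - 11\right) + 3 \left(-4\right)^{2}\right)^{2} = \left(\left(-15 - 11\right) + 3 \cdot 16\right)^{2} = \left(-26 + 48\right)^{2} = 22^{2} = 484$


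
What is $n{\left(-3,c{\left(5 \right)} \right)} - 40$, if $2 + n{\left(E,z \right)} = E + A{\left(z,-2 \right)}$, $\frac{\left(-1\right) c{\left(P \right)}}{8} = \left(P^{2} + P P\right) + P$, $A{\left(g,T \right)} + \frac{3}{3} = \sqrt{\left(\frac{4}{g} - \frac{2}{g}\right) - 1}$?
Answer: $-46 + \frac{i \sqrt{12155}}{110} \approx -46.0 + 1.0023 i$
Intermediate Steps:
$A{\left(g,T \right)} = -1 + \sqrt{-1 + \frac{2}{g}}$ ($A{\left(g,T \right)} = -1 + \sqrt{\left(\frac{4}{g} - \frac{2}{g}\right) - 1} = -1 + \sqrt{\frac{2}{g} - 1} = -1 + \sqrt{-1 + \frac{2}{g}}$)
$c{\left(P \right)} = - 16 P^{2} - 8 P$ ($c{\left(P \right)} = - 8 \left(\left(P^{2} + P P\right) + P\right) = - 8 \left(\left(P^{2} + P^{2}\right) + P\right) = - 8 \left(2 P^{2} + P\right) = - 8 \left(P + 2 P^{2}\right) = - 16 P^{2} - 8 P$)
$n{\left(E,z \right)} = -3 + E + \sqrt{\frac{2 - z}{z}}$ ($n{\left(E,z \right)} = -2 + \left(E + \left(-1 + \sqrt{\frac{2 - z}{z}}\right)\right) = -2 + \left(-1 + E + \sqrt{\frac{2 - z}{z}}\right) = -3 + E + \sqrt{\frac{2 - z}{z}}$)
$n{\left(-3,c{\left(5 \right)} \right)} - 40 = \left(-3 - 3 + \sqrt{\frac{2 - \left(-8\right) 5 \left(1 + 2 \cdot 5\right)}{\left(-8\right) 5 \left(1 + 2 \cdot 5\right)}}\right) - 40 = \left(-3 - 3 + \sqrt{\frac{2 - \left(-8\right) 5 \left(1 + 10\right)}{\left(-8\right) 5 \left(1 + 10\right)}}\right) - 40 = \left(-3 - 3 + \sqrt{\frac{2 - \left(-8\right) 5 \cdot 11}{\left(-8\right) 5 \cdot 11}}\right) - 40 = \left(-3 - 3 + \sqrt{\frac{2 - -440}{-440}}\right) - 40 = \left(-3 - 3 + \sqrt{- \frac{2 + 440}{440}}\right) - 40 = \left(-3 - 3 + \sqrt{\left(- \frac{1}{440}\right) 442}\right) - 40 = \left(-3 - 3 + \sqrt{- \frac{221}{220}}\right) - 40 = \left(-3 - 3 + \frac{i \sqrt{12155}}{110}\right) - 40 = \left(-6 + \frac{i \sqrt{12155}}{110}\right) - 40 = -46 + \frac{i \sqrt{12155}}{110}$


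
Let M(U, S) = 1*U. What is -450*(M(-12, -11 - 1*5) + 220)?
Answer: -93600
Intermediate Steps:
M(U, S) = U
-450*(M(-12, -11 - 1*5) + 220) = -450*(-12 + 220) = -450*208 = -93600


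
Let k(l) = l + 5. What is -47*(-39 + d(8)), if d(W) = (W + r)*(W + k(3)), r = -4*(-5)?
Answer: -19223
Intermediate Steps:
r = 20
k(l) = 5 + l
d(W) = (8 + W)*(20 + W) (d(W) = (W + 20)*(W + (5 + 3)) = (20 + W)*(W + 8) = (20 + W)*(8 + W) = (8 + W)*(20 + W))
-47*(-39 + d(8)) = -47*(-39 + (160 + 8² + 28*8)) = -47*(-39 + (160 + 64 + 224)) = -47*(-39 + 448) = -47*409 = -19223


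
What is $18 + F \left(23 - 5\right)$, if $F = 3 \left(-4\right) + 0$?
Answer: $-198$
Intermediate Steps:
$F = -12$ ($F = -12 + 0 = -12$)
$18 + F \left(23 - 5\right) = 18 - 12 \left(23 - 5\right) = 18 - 216 = -198$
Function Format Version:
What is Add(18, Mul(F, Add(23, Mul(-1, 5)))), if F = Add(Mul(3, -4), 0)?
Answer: -198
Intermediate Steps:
F = -12 (F = Add(-12, 0) = -12)
Add(18, Mul(F, Add(23, Mul(-1, 5)))) = Add(18, Mul(-12, Add(23, Mul(-1, 5)))) = Add(18, Mul(-12, Add(23, -5))) = Add(18, Mul(-12, 18)) = Add(18, -216) = -198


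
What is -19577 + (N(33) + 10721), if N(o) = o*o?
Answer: -7767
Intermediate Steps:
N(o) = o²
-19577 + (N(33) + 10721) = -19577 + (33² + 10721) = -19577 + (1089 + 10721) = -19577 + 11810 = -7767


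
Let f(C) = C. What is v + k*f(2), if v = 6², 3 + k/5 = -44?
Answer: -434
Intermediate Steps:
k = -235 (k = -15 + 5*(-44) = -15 - 220 = -235)
v = 36
v + k*f(2) = 36 - 235*2 = 36 - 470 = -434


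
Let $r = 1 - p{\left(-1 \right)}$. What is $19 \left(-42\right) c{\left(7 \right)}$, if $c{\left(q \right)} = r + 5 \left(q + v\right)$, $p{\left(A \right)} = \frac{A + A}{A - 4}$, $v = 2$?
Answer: $- \frac{181944}{5} \approx -36389.0$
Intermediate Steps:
$p{\left(A \right)} = \frac{2 A}{-4 + A}$
$r = \frac{3}{5}$ ($r = 1 - 2 \left(-1\right) \frac{1}{-4 - 1} = 1 - 2 \left(-1\right) \frac{1}{-5} = 1 - 2 \left(-1\right) \left(- \frac{1}{5}\right) = 1 - \frac{2}{5} = \frac{3}{5} \approx 0.6$)
$c{\left(q \right)} = \frac{53}{5} + 5 q$ ($c{\left(q \right)} = \frac{3}{5} + 5 \left(q + 2\right) = \frac{3}{5} + 5 \left(2 + q\right) = \frac{3}{5} + \left(10 + 5 q\right) = \frac{53}{5} + 5 q$)
$19 \left(-42\right) c{\left(7 \right)} = 19 \left(-42\right) \left(\frac{53}{5} + 5 \cdot 7\right) = - 798 \left(\frac{53}{5} + 35\right) = \left(-798\right) \frac{228}{5} = - \frac{181944}{5}$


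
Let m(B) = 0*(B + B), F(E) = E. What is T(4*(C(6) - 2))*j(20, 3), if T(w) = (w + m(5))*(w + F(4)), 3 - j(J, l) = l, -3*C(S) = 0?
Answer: 0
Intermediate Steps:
C(S) = 0 (C(S) = -⅓*0 = 0)
m(B) = 0 (m(B) = 0*(2*B) = 0)
j(J, l) = 3 - l
T(w) = w*(4 + w) (T(w) = (w + 0)*(w + 4) = w*(4 + w))
T(4*(C(6) - 2))*j(20, 3) = ((4*(0 - 2))*(4 + 4*(0 - 2)))*(3 - 1*3) = ((4*(-2))*(4 + 4*(-2)))*(3 - 3) = -8*(4 - 8)*0 = -8*(-4)*0 = 32*0 = 0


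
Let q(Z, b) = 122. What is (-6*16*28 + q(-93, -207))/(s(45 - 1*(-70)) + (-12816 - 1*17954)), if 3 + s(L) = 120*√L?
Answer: 78963518/945321529 + 307920*√115/945321529 ≈ 0.087024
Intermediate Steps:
s(L) = -3 + 120*√L
(-6*16*28 + q(-93, -207))/(s(45 - 1*(-70)) + (-12816 - 1*17954)) = (-6*16*28 + 122)/((-3 + 120*√(45 - 1*(-70))) + (-12816 - 1*17954)) = (-96*28 + 122)/((-3 + 120*√(45 + 70)) + (-12816 - 17954)) = (-2688 + 122)/((-3 + 120*√115) - 30770) = -2566/(-30773 + 120*√115)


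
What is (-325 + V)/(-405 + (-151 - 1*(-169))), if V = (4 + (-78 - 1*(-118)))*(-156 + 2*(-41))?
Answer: 3599/129 ≈ 27.899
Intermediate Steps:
V = -10472 (V = (4 + (-78 + 118))*(-156 - 82) = (4 + 40)*(-238) = 44*(-238) = -10472)
(-325 + V)/(-405 + (-151 - 1*(-169))) = (-325 - 10472)/(-405 + (-151 - 1*(-169))) = -10797/(-405 + (-151 + 169)) = -10797/(-405 + 18) = -10797/(-387) = -10797*(-1/387) = 3599/129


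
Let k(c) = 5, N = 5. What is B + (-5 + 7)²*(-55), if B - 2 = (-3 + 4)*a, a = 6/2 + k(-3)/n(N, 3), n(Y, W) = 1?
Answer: -210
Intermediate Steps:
a = 8 (a = 6/2 + 5/1 = 6*(½) + 5*1 = 3 + 5 = 8)
B = 10 (B = 2 + (-3 + 4)*8 = 2 + 1*8 = 2 + 8 = 10)
B + (-5 + 7)²*(-55) = 10 + (-5 + 7)²*(-55) = 10 + 2²*(-55) = 10 + 4*(-55) = 10 - 220 = -210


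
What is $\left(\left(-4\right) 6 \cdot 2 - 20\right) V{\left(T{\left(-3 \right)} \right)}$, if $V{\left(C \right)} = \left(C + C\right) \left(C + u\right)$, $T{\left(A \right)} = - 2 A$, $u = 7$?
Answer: $-10608$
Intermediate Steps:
$V{\left(C \right)} = 2 C \left(7 + C\right)$ ($V{\left(C \right)} = \left(C + C\right) \left(C + 7\right) = 2 C \left(7 + C\right)$)
$\left(\left(-4\right) 6 \cdot 2 - 20\right) V{\left(T{\left(-3 \right)} \right)} = \left(\left(-4\right) 6 \cdot 2 - 20\right) 2 \left(\left(-2\right) \left(-3\right)\right) \left(7 - -6\right) = \left(\left(-24\right) 2 - 20\right) 2 \cdot 6 \left(7 + 6\right) = \left(-48 - 20\right) 2 \cdot 6 \cdot 13 = \left(-68\right) 156 = -10608$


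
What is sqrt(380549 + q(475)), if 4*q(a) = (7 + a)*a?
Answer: sqrt(1751146)/2 ≈ 661.65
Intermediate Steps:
q(a) = a*(7 + a)/4 (q(a) = ((7 + a)*a)/4 = (a*(7 + a))/4 = a*(7 + a)/4)
sqrt(380549 + q(475)) = sqrt(380549 + (1/4)*475*(7 + 475)) = sqrt(380549 + (1/4)*475*482) = sqrt(380549 + 114475/2) = sqrt(875573/2) = sqrt(1751146)/2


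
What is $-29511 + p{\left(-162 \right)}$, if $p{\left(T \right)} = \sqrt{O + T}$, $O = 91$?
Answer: $-29511 + i \sqrt{71} \approx -29511.0 + 8.4261 i$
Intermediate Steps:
$p{\left(T \right)} = \sqrt{91 + T}$
$-29511 + p{\left(-162 \right)} = -29511 + \sqrt{91 - 162} = -29511 + \sqrt{-71} = -29511 + i \sqrt{71}$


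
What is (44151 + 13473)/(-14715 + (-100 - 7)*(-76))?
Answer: -57624/6583 ≈ -8.7534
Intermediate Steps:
(44151 + 13473)/(-14715 + (-100 - 7)*(-76)) = 57624/(-14715 - 107*(-76)) = 57624/(-14715 + 8132) = 57624/(-6583) = 57624*(-1/6583) = -57624/6583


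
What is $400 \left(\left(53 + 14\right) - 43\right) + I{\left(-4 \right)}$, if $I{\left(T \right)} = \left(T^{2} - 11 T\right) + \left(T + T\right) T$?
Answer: $9692$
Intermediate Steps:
$I{\left(T \right)} = - 11 T + 3 T^{2}$ ($I{\left(T \right)} = \left(T^{2} - 11 T\right) + 2 T T = \left(T^{2} - 11 T\right) + 2 T^{2} = - 11 T + 3 T^{2}$)
$400 \left(\left(53 + 14\right) - 43\right) + I{\left(-4 \right)} = 400 \left(\left(53 + 14\right) - 43\right) - 4 \left(-11 + 3 \left(-4\right)\right) = 400 \left(67 - 43\right) - 4 \left(-11 - 12\right) = 400 \cdot 24 - -92 = 9600 + 92 = 9692$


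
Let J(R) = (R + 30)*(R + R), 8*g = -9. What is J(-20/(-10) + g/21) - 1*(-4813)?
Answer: 7741785/1568 ≈ 4937.4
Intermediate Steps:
g = -9/8 (g = (1/8)*(-9) = -9/8 ≈ -1.1250)
J(R) = 2*R*(30 + R) (J(R) = (30 + R)*(2*R) = 2*R*(30 + R))
J(-20/(-10) + g/21) - 1*(-4813) = 2*(-20/(-10) - 9/8/21)*(30 + (-20/(-10) - 9/8/21)) - 1*(-4813) = 2*(-20*(-1/10) - 9/8*1/21)*(30 + (-20*(-1/10) - 9/8*1/21)) + 4813 = 2*(2 - 3/56)*(30 + (2 - 3/56)) + 4813 = 2*(109/56)*(30 + 109/56) + 4813 = 2*(109/56)*(1789/56) + 4813 = 195001/1568 + 4813 = 7741785/1568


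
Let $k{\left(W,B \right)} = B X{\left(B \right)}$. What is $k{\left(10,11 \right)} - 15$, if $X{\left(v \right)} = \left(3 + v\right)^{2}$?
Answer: $2141$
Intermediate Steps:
$k{\left(W,B \right)} = B \left(3 + B\right)^{2}$
$k{\left(10,11 \right)} - 15 = 11 \left(3 + 11\right)^{2} - 15 = 11 \cdot 14^{2} - 15 = 11 \cdot 196 - 15 = 2156 - 15 = 2141$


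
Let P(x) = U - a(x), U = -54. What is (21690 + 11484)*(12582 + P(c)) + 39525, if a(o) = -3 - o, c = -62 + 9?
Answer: 413984697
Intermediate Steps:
c = -53
P(x) = -51 + x (P(x) = -54 - (-3 - x) = -54 + (3 + x) = -51 + x)
(21690 + 11484)*(12582 + P(c)) + 39525 = (21690 + 11484)*(12582 + (-51 - 53)) + 39525 = 33174*(12582 - 104) + 39525 = 33174*12478 + 39525 = 413945172 + 39525 = 413984697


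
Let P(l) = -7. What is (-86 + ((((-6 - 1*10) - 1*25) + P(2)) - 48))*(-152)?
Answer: 27664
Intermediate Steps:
(-86 + ((((-6 - 1*10) - 1*25) + P(2)) - 48))*(-152) = (-86 + ((((-6 - 1*10) - 1*25) - 7) - 48))*(-152) = (-86 + ((((-6 - 10) - 25) - 7) - 48))*(-152) = (-86 + (((-16 - 25) - 7) - 48))*(-152) = (-86 + ((-41 - 7) - 48))*(-152) = (-86 + (-48 - 48))*(-152) = (-86 - 96)*(-152) = -182*(-152) = 27664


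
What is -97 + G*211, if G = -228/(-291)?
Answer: 6627/97 ≈ 68.320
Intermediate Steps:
G = 76/97 (G = -228*(-1/291) = 76/97 ≈ 0.78351)
-97 + G*211 = -97 + (76/97)*211 = -97 + 16036/97 = 6627/97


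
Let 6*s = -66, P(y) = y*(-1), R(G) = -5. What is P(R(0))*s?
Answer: -55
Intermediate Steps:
P(y) = -y
s = -11 (s = (⅙)*(-66) = -11)
P(R(0))*s = -1*(-5)*(-11) = 5*(-11) = -55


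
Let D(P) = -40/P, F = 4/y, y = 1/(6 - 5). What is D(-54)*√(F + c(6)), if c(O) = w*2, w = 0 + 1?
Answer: 20*√6/27 ≈ 1.8144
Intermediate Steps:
w = 1
y = 1 (y = 1/1 = 1)
F = 4 (F = 4/1 = 4*1 = 4)
c(O) = 2 (c(O) = 1*2 = 2)
D(-54)*√(F + c(6)) = (-40/(-54))*√(4 + 2) = (-40*(-1/54))*√6 = 20*√6/27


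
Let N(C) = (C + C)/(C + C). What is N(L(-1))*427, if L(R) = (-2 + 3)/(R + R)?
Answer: 427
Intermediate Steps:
L(R) = 1/(2*R)
N(C) = 1 (N(C) = (2*C)/((2*C)) = (2*C)*(1/(2*C)) = 1)
N(L(-1))*427 = 1*427 = 427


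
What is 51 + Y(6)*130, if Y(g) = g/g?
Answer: 181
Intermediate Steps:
Y(g) = 1
51 + Y(6)*130 = 51 + 1*130 = 51 + 130 = 181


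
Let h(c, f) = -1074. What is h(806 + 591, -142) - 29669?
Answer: -30743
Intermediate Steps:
h(806 + 591, -142) - 29669 = -1074 - 29669 = -30743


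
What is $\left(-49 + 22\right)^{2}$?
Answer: $729$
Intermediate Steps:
$\left(-49 + 22\right)^{2} = \left(-27\right)^{2} = 729$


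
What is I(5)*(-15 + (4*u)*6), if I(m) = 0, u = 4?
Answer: 0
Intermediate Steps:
I(5)*(-15 + (4*u)*6) = 0*(-15 + (4*4)*6) = 0*(-15 + 16*6) = 0*(-15 + 96) = 0*81 = 0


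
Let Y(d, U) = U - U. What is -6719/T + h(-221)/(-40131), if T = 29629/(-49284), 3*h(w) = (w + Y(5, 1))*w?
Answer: 3066568778003/274394169 ≈ 11176.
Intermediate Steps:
Y(d, U) = 0
h(w) = w²/3 (h(w) = ((w + 0)*w)/3 = (w*w)/3 = w²/3)
T = -29629/49284 (T = 29629*(-1/49284) = -29629/49284 ≈ -0.60119)
-6719/T + h(-221)/(-40131) = -6719/(-29629/49284) + ((⅓)*(-221)²)/(-40131) = -6719*(-49284/29629) + ((⅓)*48841)*(-1/40131) = 331139196/29629 + (48841/3)*(-1/40131) = 331139196/29629 - 3757/9261 = 3066568778003/274394169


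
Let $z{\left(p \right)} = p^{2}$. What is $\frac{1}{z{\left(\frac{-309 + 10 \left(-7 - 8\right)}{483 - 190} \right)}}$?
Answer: $\frac{85849}{210681} \approx 0.40748$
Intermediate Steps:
$\frac{1}{z{\left(\frac{-309 + 10 \left(-7 - 8\right)}{483 - 190} \right)}} = \frac{1}{\left(\frac{-309 + 10 \left(-7 - 8\right)}{483 - 190}\right)^{2}} = \frac{1}{\left(\frac{-309 + 10 \left(-15\right)}{293}\right)^{2}} = \frac{1}{\left(\left(-309 - 150\right) \frac{1}{293}\right)^{2}} = \frac{1}{\left(\left(-459\right) \frac{1}{293}\right)^{2}} = \frac{1}{\left(- \frac{459}{293}\right)^{2}} = \frac{1}{\frac{210681}{85849}} = \frac{85849}{210681}$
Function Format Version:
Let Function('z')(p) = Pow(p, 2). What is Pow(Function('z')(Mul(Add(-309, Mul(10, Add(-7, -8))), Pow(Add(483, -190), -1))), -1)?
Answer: Rational(85849, 210681) ≈ 0.40748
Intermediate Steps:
Pow(Function('z')(Mul(Add(-309, Mul(10, Add(-7, -8))), Pow(Add(483, -190), -1))), -1) = Pow(Pow(Mul(Add(-309, Mul(10, Add(-7, -8))), Pow(Add(483, -190), -1)), 2), -1) = Pow(Pow(Mul(Add(-309, Mul(10, -15)), Pow(293, -1)), 2), -1) = Pow(Pow(Mul(Add(-309, -150), Rational(1, 293)), 2), -1) = Pow(Pow(Mul(-459, Rational(1, 293)), 2), -1) = Pow(Pow(Rational(-459, 293), 2), -1) = Pow(Rational(210681, 85849), -1) = Rational(85849, 210681)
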